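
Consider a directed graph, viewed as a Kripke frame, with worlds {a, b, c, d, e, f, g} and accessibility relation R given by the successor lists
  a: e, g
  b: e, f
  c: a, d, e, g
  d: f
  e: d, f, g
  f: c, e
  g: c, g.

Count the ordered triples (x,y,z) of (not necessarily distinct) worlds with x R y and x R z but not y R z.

Enumerating: (a,e,e), (a,g,e), (b,e,e), (b,f,f), (c,a,a), (c,a,d), (c,d,a), (c,d,d), (c,d,e), (c,d,g), (c,e,a), (c,e,e), … and 15 more.
Total: 27.

27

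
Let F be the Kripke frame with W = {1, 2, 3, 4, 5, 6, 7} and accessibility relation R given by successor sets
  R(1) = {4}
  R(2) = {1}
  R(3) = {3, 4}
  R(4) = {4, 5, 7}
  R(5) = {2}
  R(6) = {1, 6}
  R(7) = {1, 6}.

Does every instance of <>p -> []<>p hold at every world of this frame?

No

The schema 5 characterises exactly the Euclidean frames.
Euclidean: no — 4 R 5 and 4 R 7, but not 5 R 7.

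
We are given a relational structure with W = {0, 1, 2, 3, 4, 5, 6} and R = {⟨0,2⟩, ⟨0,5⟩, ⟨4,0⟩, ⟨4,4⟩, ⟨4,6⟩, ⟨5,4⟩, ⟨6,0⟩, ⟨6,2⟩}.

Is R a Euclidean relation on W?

No

Euclidean: no — 0 R 2 and 0 R 5, but not 2 R 5.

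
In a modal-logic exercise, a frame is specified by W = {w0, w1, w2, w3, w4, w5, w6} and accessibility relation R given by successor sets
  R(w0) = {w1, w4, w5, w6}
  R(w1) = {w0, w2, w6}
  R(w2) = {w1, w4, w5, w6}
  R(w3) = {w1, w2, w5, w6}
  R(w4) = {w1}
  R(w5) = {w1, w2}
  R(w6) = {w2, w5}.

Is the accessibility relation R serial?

Serial: yes — every world has a successor (e.g. w0 R w1).

Yes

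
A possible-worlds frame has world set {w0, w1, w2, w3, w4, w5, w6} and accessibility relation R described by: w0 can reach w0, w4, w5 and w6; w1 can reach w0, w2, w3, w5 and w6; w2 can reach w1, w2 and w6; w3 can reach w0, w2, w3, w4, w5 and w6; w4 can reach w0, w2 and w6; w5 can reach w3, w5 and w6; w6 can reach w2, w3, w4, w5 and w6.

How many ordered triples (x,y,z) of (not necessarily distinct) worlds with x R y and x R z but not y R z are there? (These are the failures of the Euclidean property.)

39

Enumerating: (w0,w4,w4), (w0,w4,w5), (w0,w5,w0), (w0,w5,w4), (w0,w6,w0), (w1,w0,w2), (w1,w0,w3), (w1,w2,w0), (w1,w2,w3), (w1,w2,w5), (w1,w5,w0), (w1,w5,w2), … and 27 more.
Total: 39.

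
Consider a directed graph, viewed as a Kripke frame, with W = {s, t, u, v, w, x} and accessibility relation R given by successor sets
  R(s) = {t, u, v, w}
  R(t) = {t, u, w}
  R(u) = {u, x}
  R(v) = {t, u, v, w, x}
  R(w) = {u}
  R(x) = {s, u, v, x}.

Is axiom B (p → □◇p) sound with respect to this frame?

By correspondence theory, B is valid on a frame iff R is symmetric.
Symmetric: no — s R t but not t R s.

No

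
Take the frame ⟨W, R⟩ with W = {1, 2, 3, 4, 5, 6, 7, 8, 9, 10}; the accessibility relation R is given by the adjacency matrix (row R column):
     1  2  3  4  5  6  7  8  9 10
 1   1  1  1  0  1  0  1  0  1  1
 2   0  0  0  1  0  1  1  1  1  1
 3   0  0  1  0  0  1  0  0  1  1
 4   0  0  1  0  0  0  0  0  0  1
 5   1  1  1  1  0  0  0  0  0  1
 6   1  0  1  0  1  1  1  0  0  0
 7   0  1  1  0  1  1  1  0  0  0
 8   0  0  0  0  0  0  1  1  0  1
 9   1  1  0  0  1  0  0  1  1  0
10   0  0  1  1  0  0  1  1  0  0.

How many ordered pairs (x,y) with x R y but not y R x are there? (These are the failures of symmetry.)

22

Enumerating: (1,10), (1,2), (1,3), (1,7), (10,7), (2,10), (2,4), (2,6), (2,8), (3,9), (4,3), (5,10), … and 10 more.
Total: 22.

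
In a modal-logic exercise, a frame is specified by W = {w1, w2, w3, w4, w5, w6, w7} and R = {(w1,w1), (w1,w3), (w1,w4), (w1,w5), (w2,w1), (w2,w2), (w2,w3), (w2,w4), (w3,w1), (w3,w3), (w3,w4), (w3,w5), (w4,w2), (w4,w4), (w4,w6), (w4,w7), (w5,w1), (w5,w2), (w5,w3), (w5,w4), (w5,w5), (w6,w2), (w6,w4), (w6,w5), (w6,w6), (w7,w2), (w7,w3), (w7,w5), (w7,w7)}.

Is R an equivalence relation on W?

No

Reflexive: yes — every world is R-related to itself.
Symmetric: no — w1 R w4 but not w4 R w1.
Transitive: no — w1 R w4 and w4 R w2, but not w1 R w2.
So R is not an equivalence relation.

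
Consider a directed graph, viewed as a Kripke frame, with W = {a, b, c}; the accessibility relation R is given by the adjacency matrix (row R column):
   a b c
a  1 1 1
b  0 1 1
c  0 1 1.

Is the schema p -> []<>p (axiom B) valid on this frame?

The schema B characterises exactly the symmetric frames.
Symmetric: no — a R b but not b R a.

No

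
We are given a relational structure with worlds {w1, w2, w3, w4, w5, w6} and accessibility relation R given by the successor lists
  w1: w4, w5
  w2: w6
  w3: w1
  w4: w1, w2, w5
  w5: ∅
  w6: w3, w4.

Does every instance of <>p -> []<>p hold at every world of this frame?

The schema 5 characterises exactly the Euclidean frames.
Euclidean: no — w1 R w5 and w1 R w4, but not w5 R w4.

No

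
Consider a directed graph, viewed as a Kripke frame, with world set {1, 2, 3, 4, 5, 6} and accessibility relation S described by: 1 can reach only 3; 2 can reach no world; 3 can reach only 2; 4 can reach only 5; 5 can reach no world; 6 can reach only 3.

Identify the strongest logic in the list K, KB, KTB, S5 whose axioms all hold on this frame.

K

Symmetric (axiom B): no — 1 S 3 but not 3 S 1.
Reflexive (axiom T): no — 1 is not related to itself.
Euclidean (axiom 5): no — 1 S 3 and 1 S 3, but not 3 S 3.
So F validates K; KB would additionally require S to be symmetric. The strongest is K.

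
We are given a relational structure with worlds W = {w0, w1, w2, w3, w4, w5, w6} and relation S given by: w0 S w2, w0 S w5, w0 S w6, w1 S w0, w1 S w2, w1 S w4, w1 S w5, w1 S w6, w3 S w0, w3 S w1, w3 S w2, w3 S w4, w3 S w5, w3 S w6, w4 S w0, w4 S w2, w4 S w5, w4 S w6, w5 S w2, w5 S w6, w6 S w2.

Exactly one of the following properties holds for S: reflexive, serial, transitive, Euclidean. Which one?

transitive

Reflexive: no — w0 is not related to itself.
Serial: no — w2 has no S-successor.
Transitive: yes — every two-step S-path is closed by a direct edge.
Euclidean: no — w0 S w2 and w0 S w5, but not w2 S w5.
Only transitive holds.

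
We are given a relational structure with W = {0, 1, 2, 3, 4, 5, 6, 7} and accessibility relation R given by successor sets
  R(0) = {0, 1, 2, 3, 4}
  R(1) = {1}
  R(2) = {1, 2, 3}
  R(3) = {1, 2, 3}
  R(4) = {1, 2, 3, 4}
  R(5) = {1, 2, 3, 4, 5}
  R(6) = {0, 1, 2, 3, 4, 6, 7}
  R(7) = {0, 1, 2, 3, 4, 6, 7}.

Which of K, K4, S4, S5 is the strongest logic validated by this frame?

Transitive (axiom 4): yes — every two-step R-path is closed by a direct edge.
Reflexive (axiom T): yes — every world is R-related to itself.
Euclidean (axiom 5): no — 0 R 1 and 0 R 2, but not 1 R 2.
So F validates K, K4, S4; S5 would additionally require R to be Euclidean. The strongest is S4.

S4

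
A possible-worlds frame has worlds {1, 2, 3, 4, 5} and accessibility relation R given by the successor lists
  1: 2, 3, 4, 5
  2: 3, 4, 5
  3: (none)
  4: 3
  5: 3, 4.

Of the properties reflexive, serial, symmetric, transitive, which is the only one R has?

Reflexive: no — 1 is not related to itself.
Serial: no — 3 has no R-successor.
Symmetric: no — 1 R 2 but not 2 R 1.
Transitive: yes — every two-step R-path is closed by a direct edge.
Only transitive holds.

transitive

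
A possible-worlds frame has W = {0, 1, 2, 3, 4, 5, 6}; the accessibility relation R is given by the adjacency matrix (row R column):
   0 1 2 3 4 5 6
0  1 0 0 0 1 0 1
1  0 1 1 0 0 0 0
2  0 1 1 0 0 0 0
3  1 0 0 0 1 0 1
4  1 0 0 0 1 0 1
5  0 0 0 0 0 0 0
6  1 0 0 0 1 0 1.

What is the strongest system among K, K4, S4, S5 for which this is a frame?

Transitive (axiom 4): yes — every two-step R-path is closed by a direct edge.
Reflexive (axiom T): no — 3 is not related to itself.
Euclidean (axiom 5): yes — any two successors of a common world are R-related.
So F validates K, K4; S4 would additionally require R to be reflexive. The strongest is K4.

K4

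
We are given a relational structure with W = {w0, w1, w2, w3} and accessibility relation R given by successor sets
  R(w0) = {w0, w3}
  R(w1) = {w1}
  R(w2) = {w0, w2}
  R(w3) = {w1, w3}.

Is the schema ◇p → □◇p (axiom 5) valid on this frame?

No

Axiom 5 corresponds to the accessibility relation being Euclidean.
Euclidean: no — w0 R w3 and w0 R w0, but not w3 R w0.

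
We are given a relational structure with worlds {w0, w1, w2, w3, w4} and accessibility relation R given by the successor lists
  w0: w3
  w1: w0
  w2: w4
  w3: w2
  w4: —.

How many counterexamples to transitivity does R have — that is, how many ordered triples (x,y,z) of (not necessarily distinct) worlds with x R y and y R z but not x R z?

3

Enumerating: (w0,w3,w2), (w1,w0,w3), (w3,w2,w4).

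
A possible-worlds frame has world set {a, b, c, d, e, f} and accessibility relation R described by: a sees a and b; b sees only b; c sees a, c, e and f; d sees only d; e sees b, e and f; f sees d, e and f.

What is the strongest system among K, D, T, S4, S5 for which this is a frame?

T

Serial (axiom D): yes — every world has a successor (e.g. a R a).
Reflexive (axiom T): yes — every world is R-related to itself.
Transitive (axiom 4): no — c R a and a R b, but not c R b.
Euclidean (axiom 5): no — c R a and c R e, but not a R e.
So F validates K, D, T; S4 would additionally require R to be transitive. The strongest is T.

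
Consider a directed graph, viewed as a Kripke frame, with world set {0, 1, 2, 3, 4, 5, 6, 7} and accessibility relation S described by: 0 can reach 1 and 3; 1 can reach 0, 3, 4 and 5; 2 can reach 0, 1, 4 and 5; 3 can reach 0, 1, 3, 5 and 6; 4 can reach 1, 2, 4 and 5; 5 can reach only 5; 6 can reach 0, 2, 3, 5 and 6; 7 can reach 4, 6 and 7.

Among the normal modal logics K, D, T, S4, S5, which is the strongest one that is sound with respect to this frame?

Serial (axiom D): yes — every world has a successor (e.g. 0 S 1).
Reflexive (axiom T): no — 0 is not related to itself.
Transitive (axiom 4): no — 0 S 1 and 1 S 4, but not 0 S 4.
Euclidean (axiom 5): no — 1 S 0 and 1 S 4, but not 0 S 4.
So F validates K, D; T would additionally require S to be reflexive. The strongest is D.

D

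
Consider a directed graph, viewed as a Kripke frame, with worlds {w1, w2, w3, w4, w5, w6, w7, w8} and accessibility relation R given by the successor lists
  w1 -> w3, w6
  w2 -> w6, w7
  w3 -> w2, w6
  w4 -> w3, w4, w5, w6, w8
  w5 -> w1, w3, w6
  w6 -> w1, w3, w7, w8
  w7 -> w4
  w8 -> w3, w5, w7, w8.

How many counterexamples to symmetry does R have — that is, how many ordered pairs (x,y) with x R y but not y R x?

17

Enumerating: (w1,w3), (w2,w6), (w2,w7), (w3,w2), (w4,w3), (w4,w5), (w4,w6), (w4,w8), (w5,w1), (w5,w3), (w5,w6), (w6,w7), (w6,w8), (w7,w4), (w8,w3), (w8,w5), (w8,w7).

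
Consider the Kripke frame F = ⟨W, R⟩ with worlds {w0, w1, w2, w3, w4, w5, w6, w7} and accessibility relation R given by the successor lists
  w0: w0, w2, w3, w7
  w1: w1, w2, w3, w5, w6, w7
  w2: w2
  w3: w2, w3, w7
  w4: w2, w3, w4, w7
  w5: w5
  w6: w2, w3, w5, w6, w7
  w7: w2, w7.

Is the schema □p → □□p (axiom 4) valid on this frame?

Yes

The schema 4 characterises exactly the transitive frames.
Transitive: yes — every two-step R-path is closed by a direct edge.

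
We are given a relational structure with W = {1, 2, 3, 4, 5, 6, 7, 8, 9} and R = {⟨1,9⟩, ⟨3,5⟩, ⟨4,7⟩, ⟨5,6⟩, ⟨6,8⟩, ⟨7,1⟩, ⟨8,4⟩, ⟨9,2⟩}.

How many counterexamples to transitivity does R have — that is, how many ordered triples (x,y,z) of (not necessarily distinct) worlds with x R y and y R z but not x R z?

Enumerating: (1,9,2), (3,5,6), (4,7,1), (5,6,8), (6,8,4), (7,1,9), (8,4,7).

7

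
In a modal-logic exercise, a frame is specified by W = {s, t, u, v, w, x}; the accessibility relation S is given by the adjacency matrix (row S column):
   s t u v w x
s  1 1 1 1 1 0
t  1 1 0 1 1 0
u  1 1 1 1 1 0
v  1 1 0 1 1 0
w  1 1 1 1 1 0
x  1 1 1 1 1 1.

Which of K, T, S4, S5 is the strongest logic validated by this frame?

Reflexive (axiom T): yes — every world is S-related to itself.
Transitive (axiom 4): no — t S s and s S u, but not t S u.
Euclidean (axiom 5): no — s S t and s S u, but not t S u.
So F validates K, T; S4 would additionally require S to be transitive. The strongest is T.

T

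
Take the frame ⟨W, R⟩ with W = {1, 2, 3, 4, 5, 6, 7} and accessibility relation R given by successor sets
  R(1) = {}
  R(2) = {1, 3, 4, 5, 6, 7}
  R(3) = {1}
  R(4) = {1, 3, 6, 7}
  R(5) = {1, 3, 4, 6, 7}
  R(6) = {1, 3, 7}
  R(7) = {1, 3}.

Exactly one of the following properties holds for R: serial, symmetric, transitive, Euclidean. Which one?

Serial: no — 1 has no R-successor.
Symmetric: no — 2 R 1 but not 1 R 2.
Transitive: yes — every two-step R-path is closed by a direct edge.
Euclidean: no — 2 R 1 and 2 R 3, but not 1 R 3.
Only transitive holds.

transitive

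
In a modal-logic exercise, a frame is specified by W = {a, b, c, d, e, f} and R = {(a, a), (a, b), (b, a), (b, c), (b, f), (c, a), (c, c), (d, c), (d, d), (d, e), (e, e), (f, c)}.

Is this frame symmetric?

Symmetric: no — b R c but not c R b.

No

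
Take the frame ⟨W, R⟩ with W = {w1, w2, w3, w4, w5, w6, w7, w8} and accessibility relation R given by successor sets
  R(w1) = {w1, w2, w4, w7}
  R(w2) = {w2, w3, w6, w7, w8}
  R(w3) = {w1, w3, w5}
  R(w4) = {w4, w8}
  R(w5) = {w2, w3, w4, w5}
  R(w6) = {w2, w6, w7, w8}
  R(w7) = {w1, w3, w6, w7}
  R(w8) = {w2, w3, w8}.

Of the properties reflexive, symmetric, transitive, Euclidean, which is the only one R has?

reflexive

Reflexive: yes — every world is R-related to itself.
Symmetric: no — w1 R w2 but not w2 R w1.
Transitive: no — w1 R w2 and w2 R w3, but not w1 R w3.
Euclidean: no — w1 R w2 and w1 R w4, but not w2 R w4.
Only reflexive holds.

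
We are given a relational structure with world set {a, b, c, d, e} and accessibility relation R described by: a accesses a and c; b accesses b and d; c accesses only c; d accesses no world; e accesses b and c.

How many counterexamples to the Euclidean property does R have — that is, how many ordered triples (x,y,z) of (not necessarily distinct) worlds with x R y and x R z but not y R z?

Enumerating: (a,c,a), (b,d,b), (b,d,d), (e,b,c), (e,c,b).

5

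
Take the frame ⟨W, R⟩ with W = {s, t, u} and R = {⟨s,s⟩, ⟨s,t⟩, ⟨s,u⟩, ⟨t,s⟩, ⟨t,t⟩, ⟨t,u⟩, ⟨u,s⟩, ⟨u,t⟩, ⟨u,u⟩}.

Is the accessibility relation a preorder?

Yes

Reflexive: yes — every world is R-related to itself.
Transitive: yes — every two-step R-path is closed by a direct edge.
So R is a preorder.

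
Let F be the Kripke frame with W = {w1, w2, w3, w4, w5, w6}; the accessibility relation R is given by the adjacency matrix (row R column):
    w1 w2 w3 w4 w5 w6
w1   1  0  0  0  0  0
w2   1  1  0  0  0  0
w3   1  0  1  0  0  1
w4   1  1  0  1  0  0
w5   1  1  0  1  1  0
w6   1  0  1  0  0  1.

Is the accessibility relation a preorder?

Yes

Reflexive: yes — every world is R-related to itself.
Transitive: yes — every two-step R-path is closed by a direct edge.
So R is a preorder.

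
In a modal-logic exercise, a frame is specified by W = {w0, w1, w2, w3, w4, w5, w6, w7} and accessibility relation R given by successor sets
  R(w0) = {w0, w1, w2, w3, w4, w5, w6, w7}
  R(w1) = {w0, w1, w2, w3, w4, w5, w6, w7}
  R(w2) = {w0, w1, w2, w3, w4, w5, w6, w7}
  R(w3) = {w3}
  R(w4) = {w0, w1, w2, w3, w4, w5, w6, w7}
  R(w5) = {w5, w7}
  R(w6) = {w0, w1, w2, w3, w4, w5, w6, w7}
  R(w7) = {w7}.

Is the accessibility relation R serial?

Yes

Serial: yes — every world has a successor (e.g. w0 R w0).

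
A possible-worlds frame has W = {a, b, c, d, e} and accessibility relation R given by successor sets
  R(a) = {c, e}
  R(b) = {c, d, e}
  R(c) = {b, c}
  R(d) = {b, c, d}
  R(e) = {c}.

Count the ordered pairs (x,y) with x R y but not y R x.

Enumerating: (a,c), (a,e), (b,e), (d,c), (e,c).

5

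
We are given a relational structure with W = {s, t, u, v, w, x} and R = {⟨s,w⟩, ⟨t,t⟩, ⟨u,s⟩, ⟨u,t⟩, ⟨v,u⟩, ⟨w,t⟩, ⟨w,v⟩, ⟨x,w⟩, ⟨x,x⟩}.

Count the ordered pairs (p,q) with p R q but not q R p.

7

Enumerating: (s,w), (u,s), (u,t), (v,u), (w,t), (w,v), (x,w).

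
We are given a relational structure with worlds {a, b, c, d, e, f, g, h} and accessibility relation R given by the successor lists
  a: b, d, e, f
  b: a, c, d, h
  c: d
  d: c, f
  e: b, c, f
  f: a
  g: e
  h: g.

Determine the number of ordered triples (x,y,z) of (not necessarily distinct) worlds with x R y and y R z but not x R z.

28

Enumerating: (a,b,a), (a,b,c), (a,b,h), (a,d,c), (a,e,c), (a,f,a), (b,a,b), (b,a,e), (b,a,f), (b,d,f), (b,h,g), (c,d,c), … and 16 more.
Total: 28.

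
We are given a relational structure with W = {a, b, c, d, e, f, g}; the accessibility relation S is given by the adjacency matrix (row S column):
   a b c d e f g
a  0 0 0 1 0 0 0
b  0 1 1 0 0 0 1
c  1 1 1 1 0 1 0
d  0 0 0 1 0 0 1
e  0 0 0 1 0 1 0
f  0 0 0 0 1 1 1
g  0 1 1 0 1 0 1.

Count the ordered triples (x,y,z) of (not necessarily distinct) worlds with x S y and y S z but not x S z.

23

Enumerating: (a,d,g), (b,c,a), (b,c,d), (b,c,f), (b,g,e), (c,b,g), (c,d,g), (c,f,e), (c,f,g), (d,g,b), (d,g,c), (d,g,e), … and 11 more.
Total: 23.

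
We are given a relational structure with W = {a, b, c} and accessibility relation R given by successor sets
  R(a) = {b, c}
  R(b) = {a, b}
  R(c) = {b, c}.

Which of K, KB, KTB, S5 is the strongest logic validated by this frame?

K

Symmetric (axiom B): no — a R c but not c R a.
Reflexive (axiom T): no — a is not related to itself.
Euclidean (axiom 5): no — a R b and a R c, but not b R c.
So F validates K; KB would additionally require R to be symmetric. The strongest is K.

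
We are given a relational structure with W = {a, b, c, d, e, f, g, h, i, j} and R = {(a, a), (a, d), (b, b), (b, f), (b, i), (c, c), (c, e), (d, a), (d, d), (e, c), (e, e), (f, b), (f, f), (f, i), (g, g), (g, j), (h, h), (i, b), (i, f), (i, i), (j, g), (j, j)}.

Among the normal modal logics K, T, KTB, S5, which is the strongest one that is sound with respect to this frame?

S5

Reflexive (axiom T): yes — every world is R-related to itself.
Symmetric (axiom B): yes — every pair in R has its reverse in R.
Euclidean (axiom 5): yes — any two successors of a common world are R-related.
So F validates K, T, KTB, S5. The strongest is S5.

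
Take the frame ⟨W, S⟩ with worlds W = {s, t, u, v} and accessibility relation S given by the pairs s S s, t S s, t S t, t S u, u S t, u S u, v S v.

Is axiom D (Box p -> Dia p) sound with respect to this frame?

Yes

Axiom D corresponds to the accessibility relation being serial.
Serial: yes — every world has a successor (e.g. s S s).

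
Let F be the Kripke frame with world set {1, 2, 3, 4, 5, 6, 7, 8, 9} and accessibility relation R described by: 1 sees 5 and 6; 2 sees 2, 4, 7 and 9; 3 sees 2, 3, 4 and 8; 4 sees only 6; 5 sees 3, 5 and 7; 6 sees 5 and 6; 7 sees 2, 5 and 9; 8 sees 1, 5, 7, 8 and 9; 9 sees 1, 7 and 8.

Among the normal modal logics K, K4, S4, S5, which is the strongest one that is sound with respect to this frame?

Transitive (axiom 4): no — 1 R 5 and 5 R 3, but not 1 R 3.
Reflexive (axiom T): no — 1 is not related to itself.
Euclidean (axiom 5): no — 1 R 5 and 1 R 6, but not 5 R 6.
So F validates K; K4 would additionally require R to be transitive. The strongest is K.

K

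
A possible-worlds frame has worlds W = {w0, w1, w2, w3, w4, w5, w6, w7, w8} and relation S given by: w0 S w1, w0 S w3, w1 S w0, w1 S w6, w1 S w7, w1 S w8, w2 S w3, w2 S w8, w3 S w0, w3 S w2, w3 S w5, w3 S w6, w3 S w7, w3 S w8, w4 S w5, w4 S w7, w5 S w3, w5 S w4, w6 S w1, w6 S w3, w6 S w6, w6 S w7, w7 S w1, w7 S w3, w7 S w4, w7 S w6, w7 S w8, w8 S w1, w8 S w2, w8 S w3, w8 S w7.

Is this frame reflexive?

No

Reflexive: no — w0 is not related to itself.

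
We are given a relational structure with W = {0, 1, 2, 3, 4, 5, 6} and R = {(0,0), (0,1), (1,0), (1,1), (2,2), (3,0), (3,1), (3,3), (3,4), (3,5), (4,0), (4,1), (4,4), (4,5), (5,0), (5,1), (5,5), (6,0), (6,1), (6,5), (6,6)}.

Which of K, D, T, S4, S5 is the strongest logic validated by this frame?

Serial (axiom D): yes — every world has a successor (e.g. 0 R 0).
Reflexive (axiom T): yes — every world is R-related to itself.
Transitive (axiom 4): yes — every two-step R-path is closed by a direct edge.
Euclidean (axiom 5): no — 3 R 0 and 3 R 4, but not 0 R 4.
So F validates K, D, T, S4; S5 would additionally require R to be Euclidean. The strongest is S4.

S4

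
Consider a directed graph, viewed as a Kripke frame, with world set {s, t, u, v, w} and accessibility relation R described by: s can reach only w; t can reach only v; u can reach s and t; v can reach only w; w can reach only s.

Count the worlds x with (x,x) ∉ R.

5

Enumerating: s, t, u, v, w.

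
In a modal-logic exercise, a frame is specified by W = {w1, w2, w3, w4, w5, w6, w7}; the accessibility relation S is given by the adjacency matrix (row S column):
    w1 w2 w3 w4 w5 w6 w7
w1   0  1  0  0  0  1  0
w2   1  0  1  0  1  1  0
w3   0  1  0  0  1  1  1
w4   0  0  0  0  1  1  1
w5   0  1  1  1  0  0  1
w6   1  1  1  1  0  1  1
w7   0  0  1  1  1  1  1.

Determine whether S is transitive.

No

Transitive: no — w1 S w2 and w2 S w3, but not w1 S w3.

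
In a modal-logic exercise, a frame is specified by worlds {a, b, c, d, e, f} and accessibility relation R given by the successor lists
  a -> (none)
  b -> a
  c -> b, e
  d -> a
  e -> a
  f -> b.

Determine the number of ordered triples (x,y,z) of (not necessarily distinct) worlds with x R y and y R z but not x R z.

Enumerating: (c,b,a), (c,e,a), (f,b,a).

3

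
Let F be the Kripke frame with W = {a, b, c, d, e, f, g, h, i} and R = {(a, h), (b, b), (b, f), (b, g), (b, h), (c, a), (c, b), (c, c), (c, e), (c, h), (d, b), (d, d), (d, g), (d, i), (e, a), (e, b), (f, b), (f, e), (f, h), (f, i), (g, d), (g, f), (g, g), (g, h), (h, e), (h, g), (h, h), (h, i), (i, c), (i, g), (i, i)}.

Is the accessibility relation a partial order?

Reflexive: no — a is not related to itself.
Transitive: no — a R h and h R e, but not a R e.
Antisymmetric: no — b R f and f R b with b ≠ f.
So R is not a partial order.

No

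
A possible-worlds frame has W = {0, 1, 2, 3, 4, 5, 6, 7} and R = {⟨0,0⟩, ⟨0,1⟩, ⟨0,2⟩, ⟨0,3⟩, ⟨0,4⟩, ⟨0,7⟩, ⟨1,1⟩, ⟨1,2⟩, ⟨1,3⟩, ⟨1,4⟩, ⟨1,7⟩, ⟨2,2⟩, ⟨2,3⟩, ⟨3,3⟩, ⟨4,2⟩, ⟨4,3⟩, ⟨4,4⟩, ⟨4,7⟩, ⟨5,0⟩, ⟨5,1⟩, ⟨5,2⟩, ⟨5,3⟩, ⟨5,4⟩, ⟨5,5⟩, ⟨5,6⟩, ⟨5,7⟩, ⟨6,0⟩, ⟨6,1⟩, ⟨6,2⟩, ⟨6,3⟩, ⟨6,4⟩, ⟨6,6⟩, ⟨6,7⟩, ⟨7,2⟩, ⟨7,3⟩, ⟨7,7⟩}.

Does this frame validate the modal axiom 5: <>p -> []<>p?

No

The schema 5 characterises exactly the Euclidean frames.
Euclidean: no — 0 R 2 and 0 R 1, but not 2 R 1.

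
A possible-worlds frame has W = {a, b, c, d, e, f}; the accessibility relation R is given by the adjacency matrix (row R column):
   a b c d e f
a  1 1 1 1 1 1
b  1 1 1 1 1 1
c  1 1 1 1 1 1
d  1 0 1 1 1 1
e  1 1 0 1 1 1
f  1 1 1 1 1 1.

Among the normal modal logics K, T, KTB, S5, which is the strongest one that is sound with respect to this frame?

Reflexive (axiom T): yes — every world is R-related to itself.
Symmetric (axiom B): no — b R d but not d R b.
Euclidean (axiom 5): no — a R d and a R b, but not d R b.
So F validates K, T; KTB would additionally require R to be symmetric. The strongest is T.

T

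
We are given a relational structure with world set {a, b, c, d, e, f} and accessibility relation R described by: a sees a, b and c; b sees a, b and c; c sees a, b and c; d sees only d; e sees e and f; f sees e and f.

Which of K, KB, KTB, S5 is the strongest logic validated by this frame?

S5

Symmetric (axiom B): yes — every pair in R has its reverse in R.
Reflexive (axiom T): yes — every world is R-related to itself.
Euclidean (axiom 5): yes — any two successors of a common world are R-related.
So F validates K, KB, KTB, S5. The strongest is S5.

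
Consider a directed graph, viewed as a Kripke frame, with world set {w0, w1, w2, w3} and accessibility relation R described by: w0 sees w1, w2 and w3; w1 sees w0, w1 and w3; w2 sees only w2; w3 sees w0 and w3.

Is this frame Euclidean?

Euclidean: no — w0 R w1 and w0 R w2, but not w1 R w2.

No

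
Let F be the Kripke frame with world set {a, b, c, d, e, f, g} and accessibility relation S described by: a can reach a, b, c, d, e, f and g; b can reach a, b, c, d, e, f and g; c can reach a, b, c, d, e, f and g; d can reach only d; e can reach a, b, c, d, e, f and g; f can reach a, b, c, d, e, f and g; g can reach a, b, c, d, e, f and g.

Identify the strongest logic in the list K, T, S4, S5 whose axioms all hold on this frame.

Reflexive (axiom T): yes — every world is S-related to itself.
Transitive (axiom 4): yes — every two-step S-path is closed by a direct edge.
Euclidean (axiom 5): no — a S d and a S b, but not d S b.
So F validates K, T, S4; S5 would additionally require S to be Euclidean. The strongest is S4.

S4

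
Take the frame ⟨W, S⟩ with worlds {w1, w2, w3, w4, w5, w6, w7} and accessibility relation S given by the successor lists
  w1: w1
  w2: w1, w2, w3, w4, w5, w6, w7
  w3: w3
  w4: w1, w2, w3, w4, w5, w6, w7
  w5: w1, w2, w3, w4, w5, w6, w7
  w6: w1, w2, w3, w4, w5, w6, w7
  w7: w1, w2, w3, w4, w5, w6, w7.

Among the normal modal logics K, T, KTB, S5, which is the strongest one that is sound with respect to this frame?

Reflexive (axiom T): yes — every world is S-related to itself.
Symmetric (axiom B): no — w2 S w1 but not w1 S w2.
Euclidean (axiom 5): no — w2 S w1 and w2 S w3, but not w1 S w3.
So F validates K, T; KTB would additionally require S to be symmetric. The strongest is T.

T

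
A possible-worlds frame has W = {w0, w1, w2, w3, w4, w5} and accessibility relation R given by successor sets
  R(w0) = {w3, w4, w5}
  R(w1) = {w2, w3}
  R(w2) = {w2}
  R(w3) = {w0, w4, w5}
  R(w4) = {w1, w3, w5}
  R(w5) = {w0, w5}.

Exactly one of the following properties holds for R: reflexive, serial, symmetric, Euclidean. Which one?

serial

Reflexive: no — w0 is not related to itself.
Serial: yes — every world has a successor (e.g. w0 R w3).
Symmetric: no — w0 R w4 but not w4 R w0.
Euclidean: no — w0 R w5 and w0 R w3, but not w5 R w3.
Only serial holds.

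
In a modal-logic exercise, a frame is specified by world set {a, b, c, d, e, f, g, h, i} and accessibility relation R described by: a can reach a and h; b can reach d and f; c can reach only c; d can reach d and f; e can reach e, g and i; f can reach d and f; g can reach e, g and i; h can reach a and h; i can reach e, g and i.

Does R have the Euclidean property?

Yes

Euclidean: yes — any two successors of a common world are R-related.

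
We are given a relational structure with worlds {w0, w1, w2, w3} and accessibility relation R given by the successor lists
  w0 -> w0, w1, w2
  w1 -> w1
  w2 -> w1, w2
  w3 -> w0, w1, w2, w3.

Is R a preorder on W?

Reflexive: yes — every world is R-related to itself.
Transitive: yes — every two-step R-path is closed by a direct edge.
So R is a preorder.

Yes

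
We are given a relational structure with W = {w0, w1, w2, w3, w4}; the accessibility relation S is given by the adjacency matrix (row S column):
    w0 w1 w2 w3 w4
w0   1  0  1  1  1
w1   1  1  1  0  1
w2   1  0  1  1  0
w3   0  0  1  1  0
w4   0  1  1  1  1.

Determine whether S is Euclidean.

No

Euclidean: no — w0 S w2 and w0 S w4, but not w2 S w4.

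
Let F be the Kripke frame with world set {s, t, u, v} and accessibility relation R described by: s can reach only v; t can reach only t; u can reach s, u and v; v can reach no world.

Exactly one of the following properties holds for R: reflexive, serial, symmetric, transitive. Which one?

Reflexive: no — s is not related to itself.
Serial: no — v has no R-successor.
Symmetric: no — s R v but not v R s.
Transitive: yes — every two-step R-path is closed by a direct edge.
Only transitive holds.

transitive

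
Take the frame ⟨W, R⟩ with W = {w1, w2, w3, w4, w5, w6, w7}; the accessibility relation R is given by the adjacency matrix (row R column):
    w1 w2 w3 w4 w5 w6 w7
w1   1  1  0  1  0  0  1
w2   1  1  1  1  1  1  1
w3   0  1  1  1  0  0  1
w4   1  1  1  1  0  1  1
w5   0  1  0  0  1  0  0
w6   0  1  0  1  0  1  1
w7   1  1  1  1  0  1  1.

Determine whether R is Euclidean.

No

Euclidean: no — w2 R w1 and w2 R w3, but not w1 R w3.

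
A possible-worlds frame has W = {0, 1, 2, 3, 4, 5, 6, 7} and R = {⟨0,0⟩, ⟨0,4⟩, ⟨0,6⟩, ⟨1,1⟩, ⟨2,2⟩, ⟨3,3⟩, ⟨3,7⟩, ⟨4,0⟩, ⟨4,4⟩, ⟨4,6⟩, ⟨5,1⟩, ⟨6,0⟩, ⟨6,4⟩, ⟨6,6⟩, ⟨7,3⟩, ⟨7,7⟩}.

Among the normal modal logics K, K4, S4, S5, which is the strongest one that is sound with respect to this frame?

Transitive (axiom 4): yes — every two-step R-path is closed by a direct edge.
Reflexive (axiom T): no — 5 is not related to itself.
Euclidean (axiom 5): yes — any two successors of a common world are R-related.
So F validates K, K4; S4 would additionally require R to be reflexive. The strongest is K4.

K4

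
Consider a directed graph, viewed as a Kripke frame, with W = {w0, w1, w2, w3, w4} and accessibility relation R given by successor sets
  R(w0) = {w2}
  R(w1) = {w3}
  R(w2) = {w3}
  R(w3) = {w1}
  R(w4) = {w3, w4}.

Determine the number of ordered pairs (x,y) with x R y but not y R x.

3

Enumerating: (w0,w2), (w2,w3), (w4,w3).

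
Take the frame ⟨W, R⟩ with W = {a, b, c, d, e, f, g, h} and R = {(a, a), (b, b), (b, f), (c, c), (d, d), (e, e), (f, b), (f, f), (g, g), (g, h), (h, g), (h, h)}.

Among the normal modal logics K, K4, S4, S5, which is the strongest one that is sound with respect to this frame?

S5

Transitive (axiom 4): yes — every two-step R-path is closed by a direct edge.
Reflexive (axiom T): yes — every world is R-related to itself.
Euclidean (axiom 5): yes — any two successors of a common world are R-related.
So F validates K, K4, S4, S5. The strongest is S5.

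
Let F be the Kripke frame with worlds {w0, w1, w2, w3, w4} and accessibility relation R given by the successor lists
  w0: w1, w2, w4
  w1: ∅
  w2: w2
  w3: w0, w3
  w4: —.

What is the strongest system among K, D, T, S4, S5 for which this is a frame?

Serial (axiom D): no — w1 has no R-successor.
Reflexive (axiom T): no — w0 is not related to itself.
Transitive (axiom 4): no — w3 R w0 and w0 R w1, but not w3 R w1.
Euclidean (axiom 5): no — w0 R w1 and w0 R w2, but not w1 R w2.
So F validates K; D would additionally require R to be serial. The strongest is K.

K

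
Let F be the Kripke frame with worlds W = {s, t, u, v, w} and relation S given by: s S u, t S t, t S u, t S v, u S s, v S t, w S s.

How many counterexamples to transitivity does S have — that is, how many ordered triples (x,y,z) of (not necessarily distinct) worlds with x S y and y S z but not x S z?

Enumerating: (s,u,s), (t,u,s), (u,s,u), (v,t,u), (v,t,v), (w,s,u).

6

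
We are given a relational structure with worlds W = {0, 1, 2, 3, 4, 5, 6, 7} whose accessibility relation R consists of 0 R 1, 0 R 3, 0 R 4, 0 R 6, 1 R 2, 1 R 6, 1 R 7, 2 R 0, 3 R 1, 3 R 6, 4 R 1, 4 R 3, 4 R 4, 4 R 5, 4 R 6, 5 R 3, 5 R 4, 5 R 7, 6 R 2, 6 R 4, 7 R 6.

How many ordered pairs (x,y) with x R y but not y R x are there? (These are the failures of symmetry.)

Enumerating: (0,1), (0,3), (0,4), (0,6), (1,2), (1,6), (1,7), (2,0), (3,1), (3,6), (4,1), (4,3), (5,3), (5,7), (6,2), (7,6).

16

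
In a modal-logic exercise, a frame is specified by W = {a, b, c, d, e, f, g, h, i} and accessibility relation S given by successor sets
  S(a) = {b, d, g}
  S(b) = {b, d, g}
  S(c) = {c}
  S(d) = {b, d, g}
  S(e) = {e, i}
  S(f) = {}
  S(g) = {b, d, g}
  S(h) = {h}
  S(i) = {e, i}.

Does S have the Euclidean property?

Euclidean: yes — any two successors of a common world are S-related.

Yes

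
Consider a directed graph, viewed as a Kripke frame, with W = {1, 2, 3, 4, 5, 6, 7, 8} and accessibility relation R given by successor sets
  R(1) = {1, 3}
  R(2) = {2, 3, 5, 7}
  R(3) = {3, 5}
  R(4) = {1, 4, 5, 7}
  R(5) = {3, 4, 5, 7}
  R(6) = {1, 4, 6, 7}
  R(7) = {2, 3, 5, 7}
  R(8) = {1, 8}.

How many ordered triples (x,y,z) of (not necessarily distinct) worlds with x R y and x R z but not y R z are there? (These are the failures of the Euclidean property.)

25

Enumerating: (1,3,1), (2,3,2), (2,3,7), (2,5,2), (4,1,4), (4,1,5), (4,1,7), (4,5,1), (4,7,1), (4,7,4), (5,3,4), (5,3,7), … and 13 more.
Total: 25.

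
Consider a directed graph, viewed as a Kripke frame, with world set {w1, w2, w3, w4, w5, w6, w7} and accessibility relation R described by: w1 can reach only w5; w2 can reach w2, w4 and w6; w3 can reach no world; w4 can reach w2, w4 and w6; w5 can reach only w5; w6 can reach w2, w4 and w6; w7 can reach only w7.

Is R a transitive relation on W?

Yes

Transitive: yes — every two-step R-path is closed by a direct edge.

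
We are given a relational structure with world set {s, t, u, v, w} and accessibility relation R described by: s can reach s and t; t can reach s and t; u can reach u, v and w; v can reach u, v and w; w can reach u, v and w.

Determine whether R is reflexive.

Reflexive: yes — every world is R-related to itself.

Yes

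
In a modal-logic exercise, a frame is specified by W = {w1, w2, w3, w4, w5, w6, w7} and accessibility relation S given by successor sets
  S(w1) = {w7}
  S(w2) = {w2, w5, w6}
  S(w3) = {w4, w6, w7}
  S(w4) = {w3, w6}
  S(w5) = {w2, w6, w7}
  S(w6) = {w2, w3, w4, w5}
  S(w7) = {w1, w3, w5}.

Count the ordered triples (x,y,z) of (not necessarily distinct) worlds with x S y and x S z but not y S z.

Enumerating: (w1,w7,w7), (w2,w5,w5), (w2,w6,w6), (w3,w4,w4), (w3,w4,w7), (w3,w6,w6), (w3,w6,w7), (w3,w7,w4), (w3,w7,w6), (w3,w7,w7), (w4,w3,w3), (w4,w6,w6), … and 26 more.
Total: 38.

38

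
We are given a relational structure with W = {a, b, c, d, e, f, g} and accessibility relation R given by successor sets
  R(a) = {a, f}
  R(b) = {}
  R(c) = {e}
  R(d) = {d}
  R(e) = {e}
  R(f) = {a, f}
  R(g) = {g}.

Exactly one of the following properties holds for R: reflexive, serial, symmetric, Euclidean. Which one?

Reflexive: no — b is not related to itself.
Serial: no — b has no R-successor.
Symmetric: no — c R e but not e R c.
Euclidean: yes — any two successors of a common world are R-related.
Only Euclidean holds.

Euclidean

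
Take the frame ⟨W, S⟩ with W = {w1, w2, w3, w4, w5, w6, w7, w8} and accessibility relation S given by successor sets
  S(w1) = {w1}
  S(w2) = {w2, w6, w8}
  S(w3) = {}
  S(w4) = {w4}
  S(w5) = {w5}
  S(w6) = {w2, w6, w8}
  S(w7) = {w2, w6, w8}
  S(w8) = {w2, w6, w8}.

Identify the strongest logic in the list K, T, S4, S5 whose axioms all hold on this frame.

K

Reflexive (axiom T): no — w3 is not related to itself.
Transitive (axiom 4): yes — every two-step S-path is closed by a direct edge.
Euclidean (axiom 5): yes — any two successors of a common world are S-related.
So F validates K; T would additionally require S to be reflexive. The strongest is K.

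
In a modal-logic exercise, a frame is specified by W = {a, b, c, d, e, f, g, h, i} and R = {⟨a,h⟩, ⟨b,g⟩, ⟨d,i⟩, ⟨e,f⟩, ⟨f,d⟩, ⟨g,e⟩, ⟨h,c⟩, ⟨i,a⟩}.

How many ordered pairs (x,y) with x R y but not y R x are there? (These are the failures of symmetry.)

Enumerating: (a,h), (b,g), (d,i), (e,f), (f,d), (g,e), (h,c), (i,a).

8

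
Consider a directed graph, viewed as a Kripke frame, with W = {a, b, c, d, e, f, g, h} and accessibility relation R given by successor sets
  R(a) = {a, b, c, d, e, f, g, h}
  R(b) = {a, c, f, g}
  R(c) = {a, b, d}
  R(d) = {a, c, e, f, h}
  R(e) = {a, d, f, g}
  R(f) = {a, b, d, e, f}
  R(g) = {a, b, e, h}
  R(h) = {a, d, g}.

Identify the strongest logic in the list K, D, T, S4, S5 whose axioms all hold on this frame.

D

Serial (axiom D): yes — every world has a successor (e.g. a R a).
Reflexive (axiom T): no — b is not related to itself.
Transitive (axiom 4): no — b R a and a R d, but not b R d.
Euclidean (axiom 5): no — a R b and a R d, but not b R d.
So F validates K, D; T would additionally require R to be reflexive. The strongest is D.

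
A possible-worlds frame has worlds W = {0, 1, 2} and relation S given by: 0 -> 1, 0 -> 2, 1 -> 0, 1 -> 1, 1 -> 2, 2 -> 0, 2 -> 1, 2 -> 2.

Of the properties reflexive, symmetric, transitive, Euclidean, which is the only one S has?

Reflexive: no — 0 is not related to itself.
Symmetric: yes — every pair in S has its reverse in S.
Transitive: no — 0 S 1 and 1 S 0, but not 0 S 0.
Euclidean: no — 1 S 0 and 1 S 0, but not 0 S 0.
Only symmetric holds.

symmetric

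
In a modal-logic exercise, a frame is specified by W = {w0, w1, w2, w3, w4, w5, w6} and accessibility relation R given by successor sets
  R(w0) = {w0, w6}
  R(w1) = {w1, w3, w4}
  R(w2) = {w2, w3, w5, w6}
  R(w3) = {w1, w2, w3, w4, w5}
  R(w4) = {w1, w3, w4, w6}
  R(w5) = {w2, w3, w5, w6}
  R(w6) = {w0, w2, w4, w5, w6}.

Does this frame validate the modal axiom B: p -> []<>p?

Yes

The schema B characterises exactly the symmetric frames.
Symmetric: yes — every pair in R has its reverse in R.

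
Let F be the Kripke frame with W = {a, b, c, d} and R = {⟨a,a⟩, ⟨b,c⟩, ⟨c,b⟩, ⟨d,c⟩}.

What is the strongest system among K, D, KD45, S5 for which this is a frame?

D

Serial (axiom D): yes — every world has a successor (e.g. a R a).
Euclidean (axiom 5): no — b R c and b R c, but not c R c.
Transitive (axiom 4): no — d R c and c R b, but not d R b.
Reflexive (axiom T): no — b is not related to itself.
So F validates K, D; KD45 would additionally require R to be Euclidean and transitive. The strongest is D.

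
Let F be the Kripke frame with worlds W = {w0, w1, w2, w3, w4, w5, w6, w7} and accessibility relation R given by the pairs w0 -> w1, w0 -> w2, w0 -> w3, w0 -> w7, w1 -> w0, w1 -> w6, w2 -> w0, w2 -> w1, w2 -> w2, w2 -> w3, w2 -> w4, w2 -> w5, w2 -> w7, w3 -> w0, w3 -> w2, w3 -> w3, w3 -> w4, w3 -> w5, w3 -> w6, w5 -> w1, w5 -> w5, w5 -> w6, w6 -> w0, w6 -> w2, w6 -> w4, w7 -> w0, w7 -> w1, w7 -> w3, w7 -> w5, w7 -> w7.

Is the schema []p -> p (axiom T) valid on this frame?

No

Axiom T corresponds to the accessibility relation being reflexive.
Reflexive: no — w0 is not related to itself.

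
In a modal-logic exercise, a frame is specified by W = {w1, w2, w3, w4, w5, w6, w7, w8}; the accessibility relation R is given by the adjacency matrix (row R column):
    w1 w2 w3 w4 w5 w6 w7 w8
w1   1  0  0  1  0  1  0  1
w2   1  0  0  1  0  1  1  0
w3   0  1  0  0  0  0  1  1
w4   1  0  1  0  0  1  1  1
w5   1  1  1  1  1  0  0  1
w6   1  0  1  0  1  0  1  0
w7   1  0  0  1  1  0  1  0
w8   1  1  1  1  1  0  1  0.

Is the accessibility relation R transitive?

No

Transitive: no — w1 R w4 and w4 R w3, but not w1 R w3.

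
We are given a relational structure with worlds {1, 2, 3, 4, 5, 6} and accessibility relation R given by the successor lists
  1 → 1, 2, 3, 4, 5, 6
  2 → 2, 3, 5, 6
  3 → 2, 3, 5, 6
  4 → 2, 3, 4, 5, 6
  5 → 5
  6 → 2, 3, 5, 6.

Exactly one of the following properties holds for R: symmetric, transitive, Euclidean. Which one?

transitive

Symmetric: no — 1 R 2 but not 2 R 1.
Transitive: yes — every two-step R-path is closed by a direct edge.
Euclidean: no — 1 R 2 and 1 R 4, but not 2 R 4.
Only transitive holds.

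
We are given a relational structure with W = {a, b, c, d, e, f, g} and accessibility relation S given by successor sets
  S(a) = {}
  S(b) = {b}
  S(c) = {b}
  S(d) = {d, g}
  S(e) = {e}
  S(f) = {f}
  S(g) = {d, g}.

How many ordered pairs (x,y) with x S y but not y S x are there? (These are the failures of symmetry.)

1

Enumerating: (c,b).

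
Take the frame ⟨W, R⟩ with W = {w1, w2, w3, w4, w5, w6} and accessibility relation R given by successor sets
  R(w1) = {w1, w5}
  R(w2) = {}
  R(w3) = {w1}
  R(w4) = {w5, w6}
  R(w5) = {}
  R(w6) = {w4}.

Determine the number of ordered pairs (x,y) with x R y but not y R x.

Enumerating: (w1,w5), (w3,w1), (w4,w5).

3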